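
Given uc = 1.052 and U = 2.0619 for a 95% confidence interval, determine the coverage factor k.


k = U / uc
k = 2.0619 / 1.052
k = 1.96

1.96


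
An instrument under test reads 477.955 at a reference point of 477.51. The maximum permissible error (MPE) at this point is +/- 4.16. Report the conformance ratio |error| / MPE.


e = indication - reference = 477.955 - 477.51 = 0.4450
|e| = 0.4450
ratio = |e| / MPE = 0.4450 / 4.16
ratio = 0.1070

0.1070


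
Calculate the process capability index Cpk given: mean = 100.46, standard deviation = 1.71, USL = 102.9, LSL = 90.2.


Cpu = (USL - mean) / (3*sigma) = (102.9 - 100.46) / (3*1.71) = 0.4756
Cpl = (mean - LSL) / (3*sigma) = (100.46 - 90.2) / (3*1.71) = 2.0000
Cpk = min(Cpu, Cpl) = 0.4756

0.4756


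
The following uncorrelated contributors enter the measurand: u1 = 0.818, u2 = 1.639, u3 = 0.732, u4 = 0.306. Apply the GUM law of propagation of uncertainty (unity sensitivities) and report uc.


uc = sqrt(0.818^2 + 1.639^2 + 0.732^2 + 0.306^2)
uc = sqrt(3.984905)
uc = 1.9962

1.9962


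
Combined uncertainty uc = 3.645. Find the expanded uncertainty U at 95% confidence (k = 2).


U = k * uc
U = 2 * 3.645
U = 7.2900

7.2900


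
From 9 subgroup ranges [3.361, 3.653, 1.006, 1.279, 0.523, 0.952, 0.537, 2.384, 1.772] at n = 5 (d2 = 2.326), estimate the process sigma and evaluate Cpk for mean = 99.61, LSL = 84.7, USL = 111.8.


R_bar = (3.361 + 3.653 + 1.006 + 1.279 + 0.523 + 0.952 + 0.537 + 2.384 + 1.772) / 9 = 1.7185556
sigma = R_bar / d2 = 1.7185556 / 2.326 = 0.73884592
Cp = (USL - LSL)/(6*sigma) = (111.8 - 84.7)/(6*0.73884592) = 6.1131
Cpu = (111.8 - 99.61)/(3*0.73884592) = 5.4996
Cpl = (99.61 - 84.7)/(3*0.73884592) = 6.7267
Cpk = min(Cpu, Cpl) = 5.4996

5.4996


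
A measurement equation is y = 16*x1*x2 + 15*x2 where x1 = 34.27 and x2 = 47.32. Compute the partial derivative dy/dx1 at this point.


y = 16*x1*x2 + 15*x2
dy/dx1 = 16*x2
Evaluate at x2 = 47.32: c1 = 16 * 47.32
c1 = 757.1200

757.1200


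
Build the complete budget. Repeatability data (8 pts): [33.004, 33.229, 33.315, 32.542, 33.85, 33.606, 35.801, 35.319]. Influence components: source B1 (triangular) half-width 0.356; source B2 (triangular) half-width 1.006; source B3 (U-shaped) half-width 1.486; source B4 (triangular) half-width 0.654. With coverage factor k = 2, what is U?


mean = (33.004 + 33.229 + 33.315 + 32.542 + 33.85 + 33.606 + 35.801 + 35.319) / 8 = 33.83325
s = sqrt(sum((x - mean)^2)/(n-1)) = 1.1414339
u_A = s / sqrt(n) = 1.1414339 / sqrt(8) = 0.40355783
u_B1 = 0.356 / sqrt(6) = 0.14533639
u_B2 = 1.006 / sqrt(6) = 0.41069778
u_B3 = 1.486 / sqrt(2) = 1.0507607
u_B4 = 0.654 / sqrt(6) = 0.26699438
uc = sqrt(0.40355783^2 + 0.14533639^2 + 0.41069778^2 + 1.0507607^2 + 0.26699438^2) = 1.2361385
U = k * uc = 2 * 1.2361385
U = 2.4723

2.4723


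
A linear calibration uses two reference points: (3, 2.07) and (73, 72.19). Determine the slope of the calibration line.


slope = (y2 - y1) / (x2 - x1)
= (72.19 - 2.07) / (73 - 3)
= 70.1200 / 70
= 1.0017

1.0017


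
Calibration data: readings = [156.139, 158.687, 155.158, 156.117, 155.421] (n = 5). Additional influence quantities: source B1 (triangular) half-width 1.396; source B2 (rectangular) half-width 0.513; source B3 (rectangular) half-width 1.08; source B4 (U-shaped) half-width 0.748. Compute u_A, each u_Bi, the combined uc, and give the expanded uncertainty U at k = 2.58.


mean = (156.139 + 158.687 + 155.158 + 156.117 + 155.421) / 5 = 156.3044
s = sqrt(sum((x - mean)^2)/(n-1)) = 1.3994541
u_A = s / sqrt(n) = 1.3994541 / sqrt(5) = 0.6258549
u_B1 = 1.396 / sqrt(6) = 0.56991461
u_B2 = 0.513 / sqrt(3) = 0.29618069
u_B3 = 1.08 / sqrt(3) = 0.62353829
u_B4 = 0.748 / sqrt(2) = 0.52891587
uc = sqrt(0.6258549^2 + 0.56991461^2 + 0.29618069^2 + 0.62353829^2 + 0.52891587^2) = 1.2135782
U = k * uc = 2.58 * 1.2135782
U = 3.1310

3.1310


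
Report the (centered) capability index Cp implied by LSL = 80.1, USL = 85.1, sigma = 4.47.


Cp = (USL - LSL) / (6 * sigma)
= (85.1 - 80.1) / (6 * 4.47)
= 5.0000 / 26.8200
= 0.1864

0.1864


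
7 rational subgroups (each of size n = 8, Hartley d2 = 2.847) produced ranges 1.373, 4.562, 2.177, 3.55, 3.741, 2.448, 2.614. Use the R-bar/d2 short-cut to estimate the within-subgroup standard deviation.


R_bar = (1.373 + 4.562 + 2.177 + 3.55 + 3.741 + 2.448 + 2.614) / 7
R_bar = 20.465 / 7 = 2.9235714
sigma_hat = R_bar / d2 = 2.9235714 / 2.847 = 1.0269

1.0269


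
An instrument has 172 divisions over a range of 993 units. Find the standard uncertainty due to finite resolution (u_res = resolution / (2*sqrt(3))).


resolution = range / divisions
resolution = 993 / 172 = 5.7732558
u_res = resolution / (2*sqrt(3))
u_res = 5.7732558 / 3.4641016
u_res = 1.6666

1.6666


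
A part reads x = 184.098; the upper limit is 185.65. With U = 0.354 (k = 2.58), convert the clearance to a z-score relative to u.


u = U / k = 0.354 / 2.58 = 0.1372093
margin = |USL - x| = |185.65 - 184.098| = 1.552
z = margin / u = 1.552 / 0.1372093
z = 11.3112

11.3112


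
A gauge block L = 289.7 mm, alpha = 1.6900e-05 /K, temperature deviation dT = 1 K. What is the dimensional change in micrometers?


dL = L * alpha * dT
= 289.7 * 1.6900e-05 * 1
= 0.0048959 mm
dL_um = 0.0048959 * 1000 = 4.8959 um

4.8959


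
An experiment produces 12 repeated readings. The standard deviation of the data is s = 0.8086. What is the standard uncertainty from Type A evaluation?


u_A = s / sqrt(n)
u_A = 0.8086 / sqrt(12)
u_A = 0.8086 / 3.4641016
u_A = 0.2334

0.2334


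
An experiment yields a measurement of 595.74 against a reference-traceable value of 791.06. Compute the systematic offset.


Systematic error = measured - true
= 595.74 - 791.06
= -195.3200

-195.3200


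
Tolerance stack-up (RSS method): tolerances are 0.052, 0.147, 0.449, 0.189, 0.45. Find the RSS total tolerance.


RSS = sqrt(0.052^2 + 0.147^2 + 0.449^2 + 0.189^2 + 0.45^2)
= sqrt(0.464135)
= 0.6813

0.6813


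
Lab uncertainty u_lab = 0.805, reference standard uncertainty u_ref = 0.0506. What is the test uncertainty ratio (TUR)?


TUR = u_lab / u_ref
= 0.805 / 0.0506
= 15.9091

15.9091


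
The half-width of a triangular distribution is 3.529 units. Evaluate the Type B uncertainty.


u_B = half_width / sqrt(6)
u_B = 3.529 / 2.4494897
u_B = 1.4407

1.4407


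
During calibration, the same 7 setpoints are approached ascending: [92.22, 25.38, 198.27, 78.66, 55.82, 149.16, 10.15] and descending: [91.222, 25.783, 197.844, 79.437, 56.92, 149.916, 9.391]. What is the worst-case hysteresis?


|92.22 - 91.222| = 0.9980
|25.38 - 25.783| = 0.4030
|198.27 - 197.844| = 0.4260
|78.66 - 79.437| = 0.7770
|55.82 - 56.92| = 1.1000
|149.16 - 149.916| = 0.7560
|10.15 - 9.391| = 0.7590
hysteresis = max(diffs) = 1.1000

1.1000


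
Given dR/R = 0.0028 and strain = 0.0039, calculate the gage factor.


GF = (dR/R) / epsilon
= 0.0028 / 0.0039
= 0.7179

0.7179


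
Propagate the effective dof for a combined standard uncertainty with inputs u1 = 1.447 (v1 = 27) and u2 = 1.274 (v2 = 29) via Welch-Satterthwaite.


uc = sqrt(u1^2 + u2^2) = sqrt(1.447^2 + 1.274^2) = 1.9279225
v_eff = uc^4 / (u1^4/v1 + u2^4/v2)
= 1.9279225^4 / (1.447^4/27 + 1.274^4/29)
= 13.815235 / 0.25321225
v_eff = 54.5599

54.5599


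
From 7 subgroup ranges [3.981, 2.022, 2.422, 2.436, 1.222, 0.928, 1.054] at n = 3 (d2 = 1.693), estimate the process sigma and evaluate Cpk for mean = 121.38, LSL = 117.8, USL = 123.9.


R_bar = (3.981 + 2.022 + 2.422 + 2.436 + 1.222 + 0.928 + 1.054) / 7 = 2.0092857
sigma = R_bar / d2 = 2.0092857 / 1.693 = 1.1868197
Cp = (USL - LSL)/(6*sigma) = (123.9 - 117.8)/(6*1.1868197) = 0.8566
Cpu = (123.9 - 121.38)/(3*1.1868197) = 0.7078
Cpl = (121.38 - 117.8)/(3*1.1868197) = 1.0055
Cpk = min(Cpu, Cpl) = 0.7078

0.7078


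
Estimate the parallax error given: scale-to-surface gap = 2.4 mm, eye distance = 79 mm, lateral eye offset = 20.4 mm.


error = h * offset / d
= 2.4 * 20.4 / 79
= 0.6197

0.6197


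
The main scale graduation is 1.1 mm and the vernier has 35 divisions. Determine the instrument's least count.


LC = MSD / n_div
= 1.1 / 35
= 0.0314

0.0314


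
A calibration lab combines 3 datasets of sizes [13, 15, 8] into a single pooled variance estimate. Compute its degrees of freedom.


nu = sum_i (n_i - 1)
nu = ((13 - 1) + (15 - 1) + (8 - 1))
nu = 12 + 14 + 7
nu = 33

33


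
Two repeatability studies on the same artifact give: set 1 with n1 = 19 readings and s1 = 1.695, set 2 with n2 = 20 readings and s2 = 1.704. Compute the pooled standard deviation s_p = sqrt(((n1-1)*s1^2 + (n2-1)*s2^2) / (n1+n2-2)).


s_p = sqrt(((n1-1)*s1^2 + (n2-1)*s2^2) / (n1+n2-2))
numerator = (19-1)*1.695^2 + (20-1)*1.704^2 = 51.71445 + 55.168704 = 106.88315
denominator = 19 + 20 - 2 = 37
s_p^2 = 106.88315 / 37 = 2.8887338
s_p = sqrt(2.8887338) = 1.6996

1.6996


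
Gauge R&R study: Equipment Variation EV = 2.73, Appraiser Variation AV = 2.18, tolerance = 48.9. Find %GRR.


GRR = sqrt(EV^2 + AV^2) = sqrt(2.73^2 + 2.18^2) = 3.4936084
%GRR = GRR / tol * 100 = 3.4936084 / 48.9 * 100
%GRR = 7.1444

7.1444


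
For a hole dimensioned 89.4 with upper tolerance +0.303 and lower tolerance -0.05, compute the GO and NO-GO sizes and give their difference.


GO = nominal - lower_tol (smallest hole = maximum material condition)
GO = 89.4 - 0.05 = 89.35
NO-GO = nominal + upper_tol (largest hole = least material condition)
NO-GO = 89.4 + 0.303 = 89.703
spread = NO-GO - GO = 89.703 - 89.35 = 0.3530

0.3530


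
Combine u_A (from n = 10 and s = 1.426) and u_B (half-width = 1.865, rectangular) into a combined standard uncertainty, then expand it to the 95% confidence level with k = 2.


u_A = s / sqrt(n) = 1.426 / sqrt(10) = 0.45094079
u_B = half_width / sqrt(3) = 1.865 / sqrt(3) = 1.0767583
uc = sqrt(u_A^2 + u_B^2) = sqrt(0.45094079^2 + 1.0767583^2) = 1.1673714
U = k * uc = 2 * 1.1673714
U = 2.3347

2.3347


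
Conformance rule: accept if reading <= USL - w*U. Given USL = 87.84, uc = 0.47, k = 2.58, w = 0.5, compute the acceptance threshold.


U = k * uc = 2.58 * 0.47 = 1.2126
guard band g = w * U = 0.5 * 1.2126 = 0.6063
AL = USL - g = 87.84 - 0.6063
AL = 87.2337

87.2337


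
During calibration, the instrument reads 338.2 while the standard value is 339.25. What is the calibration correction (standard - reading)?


Correction = standard - reading
= 339.25 - 338.2
= 1.0500

1.0500


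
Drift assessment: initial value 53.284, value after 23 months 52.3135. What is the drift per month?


rate = (v2 - v1) / months
= (52.3135 - 53.284) / 23
= -0.9705 / 23
= -0.0422

-0.0422


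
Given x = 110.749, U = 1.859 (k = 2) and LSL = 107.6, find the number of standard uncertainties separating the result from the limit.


u = U / k = 1.859 / 2 = 0.9295
margin = |LSL - x| = |107.6 - 110.749| = 3.149
z = margin / u = 3.149 / 0.9295
z = 3.3878

3.3878


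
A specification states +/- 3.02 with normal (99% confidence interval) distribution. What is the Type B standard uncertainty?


u_B = half_width / 2.576
u_B = 3.02 / 2.576
u_B = 1.1724

1.1724


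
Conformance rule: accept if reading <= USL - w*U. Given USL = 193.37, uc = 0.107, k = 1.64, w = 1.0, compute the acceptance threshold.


U = k * uc = 1.64 * 0.107 = 0.17548
guard band g = w * U = 1.0 * 0.17548 = 0.17548
AL = USL - g = 193.37 - 0.17548
AL = 193.1945

193.1945


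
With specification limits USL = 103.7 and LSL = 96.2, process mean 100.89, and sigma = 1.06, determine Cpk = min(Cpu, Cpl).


Cpu = (USL - mean) / (3*sigma) = (103.7 - 100.89) / (3*1.06) = 0.8836
Cpl = (mean - LSL) / (3*sigma) = (100.89 - 96.2) / (3*1.06) = 1.4748
Cpk = min(Cpu, Cpl) = 0.8836

0.8836


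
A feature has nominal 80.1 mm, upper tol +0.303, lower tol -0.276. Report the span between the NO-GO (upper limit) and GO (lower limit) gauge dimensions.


GO = nominal - lower_tol (smallest hole = maximum material condition)
GO = 80.1 - 0.276 = 79.824
NO-GO = nominal + upper_tol (largest hole = least material condition)
NO-GO = 80.1 + 0.303 = 80.403
spread = NO-GO - GO = 80.403 - 79.824 = 0.5790

0.5790


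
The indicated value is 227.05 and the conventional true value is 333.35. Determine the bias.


Systematic error = measured - true
= 227.05 - 333.35
= -106.3000

-106.3000


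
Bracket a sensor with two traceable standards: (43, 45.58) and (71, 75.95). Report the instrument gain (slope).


slope = (y2 - y1) / (x2 - x1)
= (75.95 - 45.58) / (71 - 43)
= 30.3700 / 28
= 1.0846

1.0846


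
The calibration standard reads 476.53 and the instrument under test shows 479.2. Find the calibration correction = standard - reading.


Correction = standard - reading
= 476.53 - 479.2
= -2.6700

-2.6700


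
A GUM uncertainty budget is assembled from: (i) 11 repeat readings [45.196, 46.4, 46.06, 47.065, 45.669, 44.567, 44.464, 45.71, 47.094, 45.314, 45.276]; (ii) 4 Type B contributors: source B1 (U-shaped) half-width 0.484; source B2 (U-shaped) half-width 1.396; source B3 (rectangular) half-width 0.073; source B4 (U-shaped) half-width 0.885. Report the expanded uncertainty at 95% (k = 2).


mean = (45.196 + 46.4 + 46.06 + 47.065 + 45.669 + 44.567 + 44.464 + 45.71 + 47.094 + 45.314 + 45.276) / 11 = 45.71045455
s = sqrt(sum((x - mean)^2)/(n-1)) = 0.88431288
u_A = s / sqrt(n) = 0.88431288 / sqrt(11) = 0.26663037
u_B1 = 0.484 / sqrt(2) = 0.34223968
u_B2 = 1.396 / sqrt(2) = 0.98712107
u_B3 = 0.073 / sqrt(3) = 0.04214657
u_B4 = 0.885 / sqrt(2) = 0.6257895
uc = sqrt(0.26663037^2 + 0.34223968^2 + 0.98712107^2 + 0.04214657^2 + 0.6257895^2) = 1.2474039
U = k * uc = 2 * 1.2474039
U = 2.4948

2.4948


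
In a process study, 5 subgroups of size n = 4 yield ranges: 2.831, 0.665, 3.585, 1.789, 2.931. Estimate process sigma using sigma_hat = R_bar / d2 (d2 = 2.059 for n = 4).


R_bar = (2.831 + 0.665 + 3.585 + 1.789 + 2.931) / 5
R_bar = 11.801 / 5 = 2.3602
sigma_hat = R_bar / d2 = 2.3602 / 2.059 = 1.1463

1.1463


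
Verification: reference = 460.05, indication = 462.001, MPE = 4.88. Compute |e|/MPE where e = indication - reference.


e = indication - reference = 462.001 - 460.05 = 1.9510
|e| = 1.9510
ratio = |e| / MPE = 1.9510 / 4.88
ratio = 0.3998

0.3998


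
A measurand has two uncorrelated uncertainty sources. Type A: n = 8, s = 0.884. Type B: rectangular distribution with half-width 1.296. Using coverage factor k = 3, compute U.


u_A = s / sqrt(n) = 0.884 / sqrt(8) = 0.3125412
u_B = half_width / sqrt(3) = 1.296 / sqrt(3) = 0.74824595
uc = sqrt(u_A^2 + u_B^2) = sqrt(0.3125412^2 + 0.74824595^2) = 0.81089704
U = k * uc = 3 * 0.81089704
U = 2.4327

2.4327


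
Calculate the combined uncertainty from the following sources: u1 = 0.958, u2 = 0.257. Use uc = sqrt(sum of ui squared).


uc = sqrt(0.958^2 + 0.257^2)
uc = sqrt(0.983813)
uc = 0.9919

0.9919


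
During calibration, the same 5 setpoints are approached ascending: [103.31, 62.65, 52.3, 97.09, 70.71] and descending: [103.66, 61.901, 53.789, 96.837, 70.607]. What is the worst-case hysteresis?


|103.31 - 103.66| = 0.3500
|62.65 - 61.901| = 0.7490
|52.3 - 53.789| = 1.4890
|97.09 - 96.837| = 0.2530
|70.71 - 70.607| = 0.1030
hysteresis = max(diffs) = 1.4890

1.4890


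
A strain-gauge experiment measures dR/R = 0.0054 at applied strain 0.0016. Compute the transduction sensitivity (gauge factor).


GF = (dR/R) / epsilon
= 0.0054 / 0.0016
= 3.3750

3.3750


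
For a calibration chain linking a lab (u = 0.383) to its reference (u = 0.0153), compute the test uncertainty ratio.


TUR = u_lab / u_ref
= 0.383 / 0.0153
= 25.0327

25.0327


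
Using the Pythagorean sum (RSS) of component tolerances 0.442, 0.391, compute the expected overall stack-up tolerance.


RSS = sqrt(0.442^2 + 0.391^2)
= sqrt(0.348245)
= 0.5901

0.5901


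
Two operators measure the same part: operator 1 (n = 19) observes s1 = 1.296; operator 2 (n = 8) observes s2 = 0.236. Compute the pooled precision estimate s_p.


s_p = sqrt(((n1-1)*s1^2 + (n2-1)*s2^2) / (n1+n2-2))
numerator = (19-1)*1.296^2 + (8-1)*0.236^2 = 30.233088 + 0.389872 = 30.62296
denominator = 19 + 8 - 2 = 25
s_p^2 = 30.62296 / 25 = 1.2249184
s_p = sqrt(1.2249184) = 1.1068

1.1068


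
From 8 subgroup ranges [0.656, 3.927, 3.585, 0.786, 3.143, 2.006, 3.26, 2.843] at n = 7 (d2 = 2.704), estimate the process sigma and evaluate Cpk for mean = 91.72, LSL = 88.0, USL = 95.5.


R_bar = (0.656 + 3.927 + 3.585 + 0.786 + 3.143 + 2.006 + 3.26 + 2.843) / 8 = 2.52575
sigma = R_bar / d2 = 2.52575 / 2.704 = 0.93407914
Cp = (USL - LSL)/(6*sigma) = (95.5 - 88.0)/(6*0.93407914) = 1.3382
Cpu = (95.5 - 91.72)/(3*0.93407914) = 1.3489
Cpl = (91.72 - 88.0)/(3*0.93407914) = 1.3275
Cpk = min(Cpu, Cpl) = 1.3275

1.3275


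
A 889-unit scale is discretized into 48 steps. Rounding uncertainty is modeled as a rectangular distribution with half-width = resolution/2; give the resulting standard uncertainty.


resolution = range / divisions
resolution = 889 / 48 = 18.520833
u_res = resolution / (2*sqrt(3))
u_res = 18.520833 / 3.4641016
u_res = 5.3465

5.3465


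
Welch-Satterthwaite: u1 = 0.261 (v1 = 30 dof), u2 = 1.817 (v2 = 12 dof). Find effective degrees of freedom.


uc = sqrt(u1^2 + u2^2) = sqrt(0.261^2 + 1.817^2) = 1.8356497
v_eff = uc^4 / (u1^4/v1 + u2^4/v2)
= 1.8356497^4 / (0.261^4/30 + 1.817^4/12)
= 11.35427 / 0.90847382
v_eff = 12.4982

12.4982


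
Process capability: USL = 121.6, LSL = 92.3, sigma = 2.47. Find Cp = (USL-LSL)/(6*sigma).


Cp = (USL - LSL) / (6 * sigma)
= (121.6 - 92.3) / (6 * 2.47)
= 29.3000 / 14.8200
= 1.9771

1.9771


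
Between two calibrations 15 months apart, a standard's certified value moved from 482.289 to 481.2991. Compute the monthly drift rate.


rate = (v2 - v1) / months
= (481.2991 - 482.289) / 15
= -0.9899 / 15
= -0.0660

-0.0660


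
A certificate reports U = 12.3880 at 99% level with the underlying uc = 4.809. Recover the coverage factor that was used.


k = U / uc
k = 12.3880 / 4.809
k = 2.576

2.576


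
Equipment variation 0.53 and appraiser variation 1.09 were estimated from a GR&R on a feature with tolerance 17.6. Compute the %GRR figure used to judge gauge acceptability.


GRR = sqrt(EV^2 + AV^2) = sqrt(0.53^2 + 1.09^2) = 1.2120231
%GRR = GRR / tol * 100 = 1.2120231 / 17.6 * 100
%GRR = 6.8865

6.8865


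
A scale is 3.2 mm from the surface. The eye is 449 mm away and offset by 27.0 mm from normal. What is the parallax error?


error = h * offset / d
= 3.2 * 27.0 / 449
= 0.1924

0.1924


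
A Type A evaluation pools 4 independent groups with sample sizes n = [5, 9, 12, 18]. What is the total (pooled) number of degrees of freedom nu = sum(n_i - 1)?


nu = sum_i (n_i - 1)
nu = ((5 - 1) + (9 - 1) + (12 - 1) + (18 - 1))
nu = 4 + 8 + 11 + 17
nu = 40

40


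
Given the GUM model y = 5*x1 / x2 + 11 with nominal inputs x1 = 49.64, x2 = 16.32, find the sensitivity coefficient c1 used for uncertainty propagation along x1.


y = 5*x1 / x2 + 11
dy/dx1 = 5/x2
Evaluate at x2 = 16.32: c1 = 5 / 16.32
c1 = 0.3064

0.3064


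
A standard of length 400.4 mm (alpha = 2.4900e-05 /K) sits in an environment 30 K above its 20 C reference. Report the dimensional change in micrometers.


dL = L * alpha * dT
= 400.4 * 2.4900e-05 * 30
= 0.2990988 mm
dL_um = 0.2990988 * 1000 = 299.0988 um

299.0988


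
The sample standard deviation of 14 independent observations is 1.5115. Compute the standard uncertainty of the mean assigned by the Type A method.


u_A = s / sqrt(n)
u_A = 1.5115 / sqrt(14)
u_A = 1.5115 / 3.7416574
u_A = 0.4040

0.4040


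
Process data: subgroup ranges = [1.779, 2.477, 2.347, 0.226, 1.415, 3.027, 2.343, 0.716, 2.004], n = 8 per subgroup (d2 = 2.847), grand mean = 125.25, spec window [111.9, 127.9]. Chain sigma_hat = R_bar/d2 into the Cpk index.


R_bar = (1.779 + 2.477 + 2.347 + 0.226 + 1.415 + 3.027 + 2.343 + 0.716 + 2.004) / 9 = 1.8148889
sigma = R_bar / d2 = 1.8148889 / 2.847 = 0.63747415
Cp = (USL - LSL)/(6*sigma) = (127.9 - 111.9)/(6*0.63747415) = 4.1832
Cpu = (127.9 - 125.25)/(3*0.63747415) = 1.3857
Cpl = (125.25 - 111.9)/(3*0.63747415) = 6.9807
Cpk = min(Cpu, Cpl) = 1.3857

1.3857


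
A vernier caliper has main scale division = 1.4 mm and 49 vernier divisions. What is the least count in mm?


LC = MSD / n_div
= 1.4 / 49
= 0.0286

0.0286


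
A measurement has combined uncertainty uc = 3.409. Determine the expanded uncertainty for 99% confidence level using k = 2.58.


U = k * uc
U = 2.58 * 3.409
U = 8.7952

8.7952


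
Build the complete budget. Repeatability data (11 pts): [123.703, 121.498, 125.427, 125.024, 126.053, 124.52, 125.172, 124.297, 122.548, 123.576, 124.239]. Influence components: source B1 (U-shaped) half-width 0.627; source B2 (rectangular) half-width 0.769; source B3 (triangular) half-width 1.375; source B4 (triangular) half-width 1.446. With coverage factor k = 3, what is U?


mean = (123.703 + 121.498 + 125.427 + 125.024 + 126.053 + 124.52 + 125.172 + 124.297 + 122.548 + 123.576 + 124.239) / 11 = 124.187
s = sqrt(sum((x - mean)^2)/(n-1)) = 1.3168395
u_A = s / sqrt(n) = 1.3168395 / sqrt(11) = 0.39704205
u_B1 = 0.627 / sqrt(2) = 0.44335595
u_B2 = 0.769 / sqrt(3) = 0.44398236
u_B3 = 1.375 / sqrt(6) = 0.5613414
u_B4 = 1.446 / sqrt(6) = 0.59032703
uc = sqrt(0.39704205^2 + 0.44335595^2 + 0.44398236^2 + 0.5613414^2 + 0.59032703^2) = 1.1022329
U = k * uc = 3 * 1.1022329
U = 3.3067

3.3067


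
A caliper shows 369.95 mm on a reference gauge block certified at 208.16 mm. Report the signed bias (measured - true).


Systematic error = measured - true
= 369.95 - 208.16
= 161.7900

161.7900


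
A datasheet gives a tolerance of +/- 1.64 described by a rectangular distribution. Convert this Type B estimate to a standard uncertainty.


u_B = half_width / sqrt(3)
u_B = 1.64 / 1.7320508
u_B = 0.9469

0.9469


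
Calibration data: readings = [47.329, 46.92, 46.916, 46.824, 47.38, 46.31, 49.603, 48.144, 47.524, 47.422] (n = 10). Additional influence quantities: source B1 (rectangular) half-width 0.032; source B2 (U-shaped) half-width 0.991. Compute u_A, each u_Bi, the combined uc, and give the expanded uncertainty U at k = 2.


mean = (47.329 + 46.92 + 46.916 + 46.824 + 47.38 + 46.31 + 49.603 + 48.144 + 47.524 + 47.422) / 10 = 47.4372
s = sqrt(sum((x - mean)^2)/(n-1)) = 0.90668748
u_A = s / sqrt(n) = 0.90668748 / sqrt(10) = 0.28671976
u_B1 = 0.032 / sqrt(3) = 0.018475209
u_B2 = 0.991 / sqrt(2) = 0.70074282
uc = sqrt(0.28671976^2 + 0.018475209^2 + 0.70074282^2) = 0.75735728
U = k * uc = 2 * 0.75735728
U = 1.5147

1.5147


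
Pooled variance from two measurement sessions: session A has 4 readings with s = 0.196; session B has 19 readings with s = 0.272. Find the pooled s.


s_p = sqrt(((n1-1)*s1^2 + (n2-1)*s2^2) / (n1+n2-2))
numerator = (4-1)*0.196^2 + (19-1)*0.272^2 = 0.115248 + 1.331712 = 1.44696
denominator = 4 + 19 - 2 = 21
s_p^2 = 1.44696 / 21 = 0.068902857
s_p = sqrt(0.068902857) = 0.2625

0.2625


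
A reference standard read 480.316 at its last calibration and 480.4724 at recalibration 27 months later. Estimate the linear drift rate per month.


rate = (v2 - v1) / months
= (480.4724 - 480.316) / 27
= 0.1564 / 27
= 0.0058

0.0058


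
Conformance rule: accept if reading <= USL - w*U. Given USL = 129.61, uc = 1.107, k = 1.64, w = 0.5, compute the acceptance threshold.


U = k * uc = 1.64 * 1.107 = 1.81548
guard band g = w * U = 0.5 * 1.81548 = 0.90774
AL = USL - g = 129.61 - 0.90774
AL = 128.7023

128.7023


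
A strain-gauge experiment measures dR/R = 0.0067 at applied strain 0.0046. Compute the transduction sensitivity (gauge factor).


GF = (dR/R) / epsilon
= 0.0067 / 0.0046
= 1.4565

1.4565


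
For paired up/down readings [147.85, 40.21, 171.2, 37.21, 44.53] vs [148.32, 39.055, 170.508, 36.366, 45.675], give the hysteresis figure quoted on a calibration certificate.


|147.85 - 148.32| = 0.4700
|40.21 - 39.055| = 1.1550
|171.2 - 170.508| = 0.6920
|37.21 - 36.366| = 0.8440
|44.53 - 45.675| = 1.1450
hysteresis = max(diffs) = 1.1550

1.1550


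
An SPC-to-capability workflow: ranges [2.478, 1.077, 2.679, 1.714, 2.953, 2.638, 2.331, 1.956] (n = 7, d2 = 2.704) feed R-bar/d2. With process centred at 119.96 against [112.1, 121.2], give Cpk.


R_bar = (2.478 + 1.077 + 2.679 + 1.714 + 2.953 + 2.638 + 2.331 + 1.956) / 8 = 2.22825
sigma = R_bar / d2 = 2.22825 / 2.704 = 0.82405695
Cp = (USL - LSL)/(6*sigma) = (121.2 - 112.1)/(6*0.82405695) = 1.8405
Cpu = (121.2 - 119.96)/(3*0.82405695) = 0.5016
Cpl = (119.96 - 112.1)/(3*0.82405695) = 3.1794
Cpk = min(Cpu, Cpl) = 0.5016

0.5016


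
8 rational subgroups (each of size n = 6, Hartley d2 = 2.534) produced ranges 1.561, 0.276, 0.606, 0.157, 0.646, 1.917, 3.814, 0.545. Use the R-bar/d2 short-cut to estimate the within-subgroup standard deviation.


R_bar = (1.561 + 0.276 + 0.606 + 0.157 + 0.646 + 1.917 + 3.814 + 0.545) / 8
R_bar = 9.522 / 8 = 1.19025
sigma_hat = R_bar / d2 = 1.19025 / 2.534 = 0.4697

0.4697


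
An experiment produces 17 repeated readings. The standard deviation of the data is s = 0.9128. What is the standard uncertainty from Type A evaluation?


u_A = s / sqrt(n)
u_A = 0.9128 / sqrt(17)
u_A = 0.9128 / 4.1231056
u_A = 0.2214

0.2214


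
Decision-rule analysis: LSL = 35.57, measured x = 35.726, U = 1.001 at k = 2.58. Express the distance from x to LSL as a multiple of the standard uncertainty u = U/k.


u = U / k = 1.001 / 2.58 = 0.3879845
margin = |LSL - x| = |35.57 - 35.726| = 0.156
z = margin / u = 0.156 / 0.3879845
z = 0.4021

0.4021


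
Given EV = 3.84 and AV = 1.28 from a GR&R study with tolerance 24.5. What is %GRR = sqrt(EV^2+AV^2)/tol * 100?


GRR = sqrt(EV^2 + AV^2) = sqrt(3.84^2 + 1.28^2) = 4.0477154
%GRR = GRR / tol * 100 = 4.0477154 / 24.5 * 100
%GRR = 16.5213

16.5213


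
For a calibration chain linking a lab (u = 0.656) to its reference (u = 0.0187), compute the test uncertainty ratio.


TUR = u_lab / u_ref
= 0.656 / 0.0187
= 35.0802

35.0802


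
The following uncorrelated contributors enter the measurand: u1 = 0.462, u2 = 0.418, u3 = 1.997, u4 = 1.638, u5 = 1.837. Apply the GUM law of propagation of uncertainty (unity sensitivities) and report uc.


uc = sqrt(0.462^2 + 0.418^2 + 1.997^2 + 1.638^2 + 1.837^2)
uc = sqrt(10.43379)
uc = 3.2301

3.2301


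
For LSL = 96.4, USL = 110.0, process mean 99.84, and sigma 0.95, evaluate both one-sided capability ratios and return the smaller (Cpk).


Cpu = (USL - mean) / (3*sigma) = (110.0 - 99.84) / (3*0.95) = 3.5649
Cpl = (mean - LSL) / (3*sigma) = (99.84 - 96.4) / (3*0.95) = 1.2070
Cpk = min(Cpu, Cpl) = 1.2070

1.2070


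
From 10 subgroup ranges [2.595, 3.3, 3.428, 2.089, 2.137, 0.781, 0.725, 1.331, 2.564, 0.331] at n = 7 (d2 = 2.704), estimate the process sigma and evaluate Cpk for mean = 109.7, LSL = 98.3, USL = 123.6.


R_bar = (2.595 + 3.3 + 3.428 + 2.089 + 2.137 + 0.781 + 0.725 + 1.331 + 2.564 + 0.331) / 10 = 1.9281
sigma = R_bar / d2 = 1.9281 / 2.704 = 0.71305473
Cp = (USL - LSL)/(6*sigma) = (123.6 - 98.3)/(6*0.71305473) = 5.9135
Cpu = (123.6 - 109.7)/(3*0.71305473) = 6.4979
Cpl = (109.7 - 98.3)/(3*0.71305473) = 5.3292
Cpk = min(Cpu, Cpl) = 5.3292

5.3292


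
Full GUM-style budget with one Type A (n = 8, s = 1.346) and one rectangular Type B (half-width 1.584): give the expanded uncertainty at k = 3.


u_A = s / sqrt(n) = 1.346 / sqrt(8) = 0.47588286
u_B = half_width / sqrt(3) = 1.584 / sqrt(3) = 0.91452283
uc = sqrt(u_A^2 + u_B^2) = sqrt(0.47588286^2 + 0.91452283^2) = 1.0309299
U = k * uc = 3 * 1.0309299
U = 3.0928

3.0928


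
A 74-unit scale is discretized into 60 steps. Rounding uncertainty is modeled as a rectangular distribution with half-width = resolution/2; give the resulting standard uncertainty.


resolution = range / divisions
resolution = 74 / 60 = 1.2333333
u_res = resolution / (2*sqrt(3))
u_res = 1.2333333 / 3.4641016
u_res = 0.3560

0.3560


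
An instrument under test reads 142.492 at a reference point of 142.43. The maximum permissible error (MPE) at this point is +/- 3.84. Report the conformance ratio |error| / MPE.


e = indication - reference = 142.492 - 142.43 = 0.0620
|e| = 0.0620
ratio = |e| / MPE = 0.0620 / 3.84
ratio = 0.0161

0.0161


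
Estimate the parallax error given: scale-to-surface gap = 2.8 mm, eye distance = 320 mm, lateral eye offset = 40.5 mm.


error = h * offset / d
= 2.8 * 40.5 / 320
= 0.3544

0.3544


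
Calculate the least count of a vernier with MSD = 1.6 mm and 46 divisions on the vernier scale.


LC = MSD / n_div
= 1.6 / 46
= 0.0348

0.0348


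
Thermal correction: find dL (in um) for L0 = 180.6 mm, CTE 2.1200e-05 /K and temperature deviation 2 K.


dL = L * alpha * dT
= 180.6 * 2.1200e-05 * 2
= 0.0076574 mm
dL_um = 0.0076574 * 1000 = 7.6574 um

7.6574


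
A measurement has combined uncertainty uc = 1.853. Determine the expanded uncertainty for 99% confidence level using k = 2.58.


U = k * uc
U = 2.58 * 1.853
U = 4.7807

4.7807


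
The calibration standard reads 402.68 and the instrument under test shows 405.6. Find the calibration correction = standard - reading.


Correction = standard - reading
= 402.68 - 405.6
= -2.9200

-2.9200


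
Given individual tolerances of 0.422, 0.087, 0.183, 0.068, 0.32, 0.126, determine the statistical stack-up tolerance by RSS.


RSS = sqrt(0.422^2 + 0.087^2 + 0.183^2 + 0.068^2 + 0.32^2 + 0.126^2)
= sqrt(0.342042)
= 0.5848

0.5848


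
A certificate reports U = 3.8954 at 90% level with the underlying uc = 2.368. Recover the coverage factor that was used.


k = U / uc
k = 3.8954 / 2.368
k = 1.645

1.645


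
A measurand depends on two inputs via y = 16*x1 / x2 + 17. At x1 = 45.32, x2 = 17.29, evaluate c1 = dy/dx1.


y = 16*x1 / x2 + 17
dy/dx1 = 16/x2
Evaluate at x2 = 17.29: c1 = 16 / 17.29
c1 = 0.9254

0.9254


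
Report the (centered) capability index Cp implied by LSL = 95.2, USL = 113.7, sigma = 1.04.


Cp = (USL - LSL) / (6 * sigma)
= (113.7 - 95.2) / (6 * 1.04)
= 18.5000 / 6.2400
= 2.9647

2.9647


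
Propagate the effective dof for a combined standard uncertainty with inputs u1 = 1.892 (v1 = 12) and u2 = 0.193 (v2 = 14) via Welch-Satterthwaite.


uc = sqrt(u1^2 + u2^2) = sqrt(1.892^2 + 0.193^2) = 1.9018183
v_eff = uc^4 / (u1^4/v1 + u2^4/v2)
= 1.9018183^4 / (1.892^4/12 + 0.193^4/14)
= 13.082059 / 1.067932
v_eff = 12.2499

12.2499


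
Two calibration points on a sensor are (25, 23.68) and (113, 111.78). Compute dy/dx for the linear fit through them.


slope = (y2 - y1) / (x2 - x1)
= (111.78 - 23.68) / (113 - 25)
= 88.1000 / 88
= 1.0011

1.0011


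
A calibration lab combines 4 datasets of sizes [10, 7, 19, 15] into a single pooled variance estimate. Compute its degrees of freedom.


nu = sum_i (n_i - 1)
nu = ((10 - 1) + (7 - 1) + (19 - 1) + (15 - 1))
nu = 9 + 6 + 18 + 14
nu = 47

47


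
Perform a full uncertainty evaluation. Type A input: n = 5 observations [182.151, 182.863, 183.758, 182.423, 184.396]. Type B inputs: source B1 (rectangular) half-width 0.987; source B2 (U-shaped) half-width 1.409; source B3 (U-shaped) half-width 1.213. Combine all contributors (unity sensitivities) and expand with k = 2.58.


mean = (182.151 + 182.863 + 183.758 + 182.423 + 184.396) / 5 = 183.1182
s = sqrt(sum((x - mean)^2)/(n-1)) = 0.93888535
u_A = s / sqrt(n) = 0.93888535 / sqrt(5) = 0.41988229
u_B1 = 0.987 / sqrt(3) = 0.56984472
u_B2 = 1.409 / sqrt(2) = 0.99631345
u_B3 = 1.213 / sqrt(2) = 0.85772053
uc = sqrt(0.41988229^2 + 0.56984472^2 + 0.99631345^2 + 0.85772053^2) = 1.4931005
U = k * uc = 2.58 * 1.4931005
U = 3.8522

3.8522


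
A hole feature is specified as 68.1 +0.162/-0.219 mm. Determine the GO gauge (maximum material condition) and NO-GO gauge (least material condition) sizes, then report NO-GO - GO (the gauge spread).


GO = nominal - lower_tol (smallest hole = maximum material condition)
GO = 68.1 - 0.219 = 67.881
NO-GO = nominal + upper_tol (largest hole = least material condition)
NO-GO = 68.1 + 0.162 = 68.262
spread = NO-GO - GO = 68.262 - 67.881 = 0.3810

0.3810


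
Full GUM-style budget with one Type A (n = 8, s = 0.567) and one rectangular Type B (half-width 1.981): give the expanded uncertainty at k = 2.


u_A = s / sqrt(n) = 0.567 / sqrt(8) = 0.20046477
u_B = half_width / sqrt(3) = 1.981 / sqrt(3) = 1.1437309
uc = sqrt(u_A^2 + u_B^2) = sqrt(0.20046477^2 + 1.1437309^2) = 1.161166
U = k * uc = 2 * 1.161166
U = 2.3223

2.3223


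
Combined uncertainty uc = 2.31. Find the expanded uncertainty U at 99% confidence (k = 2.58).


U = k * uc
U = 2.58 * 2.31
U = 5.9598

5.9598


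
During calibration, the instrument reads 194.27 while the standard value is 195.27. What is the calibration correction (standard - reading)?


Correction = standard - reading
= 195.27 - 194.27
= 1.0000

1.0000


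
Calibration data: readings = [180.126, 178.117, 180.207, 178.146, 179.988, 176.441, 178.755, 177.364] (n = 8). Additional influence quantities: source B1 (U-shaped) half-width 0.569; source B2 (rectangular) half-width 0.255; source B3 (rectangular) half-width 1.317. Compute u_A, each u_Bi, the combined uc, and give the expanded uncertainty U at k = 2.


mean = (180.126 + 178.117 + 180.207 + 178.146 + 179.988 + 176.441 + 178.755 + 177.364) / 8 = 178.643
s = sqrt(sum((x - mean)^2)/(n-1)) = 1.3874583
u_A = s / sqrt(n) = 1.3874583 / sqrt(8) = 0.49054059
u_B1 = 0.569 / sqrt(2) = 0.40234376
u_B2 = 0.255 / sqrt(3) = 0.14722432
u_B3 = 1.317 / sqrt(3) = 0.7603703
uc = sqrt(0.49054059^2 + 0.40234376^2 + 0.14722432^2 + 0.7603703^2) = 1.0011736
U = k * uc = 2 * 1.0011736
U = 2.0023

2.0023


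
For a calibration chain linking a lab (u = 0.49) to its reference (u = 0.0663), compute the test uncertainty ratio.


TUR = u_lab / u_ref
= 0.49 / 0.0663
= 7.3906

7.3906


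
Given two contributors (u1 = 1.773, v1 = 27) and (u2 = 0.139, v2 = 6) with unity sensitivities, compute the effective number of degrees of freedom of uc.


uc = sqrt(u1^2 + u2^2) = sqrt(1.773^2 + 0.139^2) = 1.7784403
v_eff = uc^4 / (u1^4/v1 + u2^4/v2)
= 1.7784403^4 / (1.773^4/27 + 0.139^4/6)
= 10.003619 / 0.36605387
v_eff = 27.3283

27.3283


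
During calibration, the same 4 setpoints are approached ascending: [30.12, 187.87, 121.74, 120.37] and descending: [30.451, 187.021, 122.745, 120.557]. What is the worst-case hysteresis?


|30.12 - 30.451| = 0.3310
|187.87 - 187.021| = 0.8490
|121.74 - 122.745| = 1.0050
|120.37 - 120.557| = 0.1870
hysteresis = max(diffs) = 1.0050

1.0050


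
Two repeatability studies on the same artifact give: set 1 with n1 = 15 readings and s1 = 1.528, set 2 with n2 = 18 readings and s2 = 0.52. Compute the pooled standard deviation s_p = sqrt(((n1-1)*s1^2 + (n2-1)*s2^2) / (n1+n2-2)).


s_p = sqrt(((n1-1)*s1^2 + (n2-1)*s2^2) / (n1+n2-2))
numerator = (15-1)*1.528^2 + (18-1)*0.52^2 = 32.686976 + 4.5968 = 37.283776
denominator = 15 + 18 - 2 = 31
s_p^2 = 37.283776 / 31 = 1.2027025
s_p = sqrt(1.2027025) = 1.0967

1.0967


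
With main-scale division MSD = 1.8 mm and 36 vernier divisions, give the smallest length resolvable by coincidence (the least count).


LC = MSD / n_div
= 1.8 / 36
= 0.0500

0.0500


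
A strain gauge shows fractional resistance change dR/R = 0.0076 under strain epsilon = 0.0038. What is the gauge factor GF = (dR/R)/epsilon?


GF = (dR/R) / epsilon
= 0.0076 / 0.0038
= 2.0000

2.0000


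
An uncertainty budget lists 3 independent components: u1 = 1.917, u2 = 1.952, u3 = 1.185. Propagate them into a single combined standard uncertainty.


uc = sqrt(1.917^2 + 1.952^2 + 1.185^2)
uc = sqrt(8.889418)
uc = 2.9815

2.9815


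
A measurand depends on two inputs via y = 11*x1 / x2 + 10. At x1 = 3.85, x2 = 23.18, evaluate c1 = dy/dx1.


y = 11*x1 / x2 + 10
dy/dx1 = 11/x2
Evaluate at x2 = 23.18: c1 = 11 / 23.18
c1 = 0.4745

0.4745


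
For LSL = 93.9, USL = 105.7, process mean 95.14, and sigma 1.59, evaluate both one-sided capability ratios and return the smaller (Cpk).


Cpu = (USL - mean) / (3*sigma) = (105.7 - 95.14) / (3*1.59) = 2.2138
Cpl = (mean - LSL) / (3*sigma) = (95.14 - 93.9) / (3*1.59) = 0.2600
Cpk = min(Cpu, Cpl) = 0.2600

0.2600


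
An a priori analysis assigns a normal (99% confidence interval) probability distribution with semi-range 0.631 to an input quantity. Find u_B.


u_B = half_width / 2.576
u_B = 0.631 / 2.576
u_B = 0.2450

0.2450


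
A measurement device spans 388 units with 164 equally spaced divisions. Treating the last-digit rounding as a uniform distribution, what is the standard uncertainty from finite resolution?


resolution = range / divisions
resolution = 388 / 164 = 2.3658537
u_res = resolution / (2*sqrt(3))
u_res = 2.3658537 / 3.4641016
u_res = 0.6830

0.6830


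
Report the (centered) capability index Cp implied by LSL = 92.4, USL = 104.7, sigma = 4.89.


Cp = (USL - LSL) / (6 * sigma)
= (104.7 - 92.4) / (6 * 4.89)
= 12.3000 / 29.3400
= 0.4192

0.4192


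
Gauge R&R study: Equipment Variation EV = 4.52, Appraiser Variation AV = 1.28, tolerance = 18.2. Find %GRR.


GRR = sqrt(EV^2 + AV^2) = sqrt(4.52^2 + 1.28^2) = 4.6977441
%GRR = GRR / tol * 100 = 4.6977441 / 18.2 * 100
%GRR = 25.8118

25.8118


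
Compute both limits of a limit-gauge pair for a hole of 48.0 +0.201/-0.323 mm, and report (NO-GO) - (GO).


GO = nominal - lower_tol (smallest hole = maximum material condition)
GO = 48.0 - 0.323 = 47.677
NO-GO = nominal + upper_tol (largest hole = least material condition)
NO-GO = 48.0 + 0.201 = 48.201
spread = NO-GO - GO = 48.201 - 47.677 = 0.5240

0.5240


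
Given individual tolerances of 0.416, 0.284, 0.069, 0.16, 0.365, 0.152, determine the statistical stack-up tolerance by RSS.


RSS = sqrt(0.416^2 + 0.284^2 + 0.069^2 + 0.16^2 + 0.365^2 + 0.152^2)
= sqrt(0.440402)
= 0.6636

0.6636


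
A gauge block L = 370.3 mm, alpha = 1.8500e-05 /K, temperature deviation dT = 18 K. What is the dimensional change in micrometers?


dL = L * alpha * dT
= 370.3 * 1.8500e-05 * 18
= 0.1233099 mm
dL_um = 0.1233099 * 1000 = 123.3099 um

123.3099


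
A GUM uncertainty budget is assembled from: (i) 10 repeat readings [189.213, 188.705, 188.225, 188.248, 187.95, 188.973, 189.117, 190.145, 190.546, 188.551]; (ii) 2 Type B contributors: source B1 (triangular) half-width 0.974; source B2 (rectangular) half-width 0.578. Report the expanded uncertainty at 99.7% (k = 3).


mean = (189.213 + 188.705 + 188.225 + 188.248 + 187.95 + 188.973 + 189.117 + 190.145 + 190.546 + 188.551) / 10 = 188.9673
s = sqrt(sum((x - mean)^2)/(n-1)) = 0.83715723
u_A = s / sqrt(n) = 0.83715723 / sqrt(10) = 0.26473236
u_B1 = 0.974 / sqrt(6) = 0.39763383
u_B2 = 0.578 / sqrt(3) = 0.33370846
uc = sqrt(0.26473236^2 + 0.39763383^2 + 0.33370846^2) = 0.58271539
U = k * uc = 3 * 0.58271539
U = 1.7481

1.7481


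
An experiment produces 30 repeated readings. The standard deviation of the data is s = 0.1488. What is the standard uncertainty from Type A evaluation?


u_A = s / sqrt(n)
u_A = 0.1488 / sqrt(30)
u_A = 0.1488 / 5.4772256
u_A = 0.0272

0.0272


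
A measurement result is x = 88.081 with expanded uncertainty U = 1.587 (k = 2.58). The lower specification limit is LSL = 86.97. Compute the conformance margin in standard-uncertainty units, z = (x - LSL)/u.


u = U / k = 1.587 / 2.58 = 0.61511628
margin = |LSL - x| = |86.97 - 88.081| = 1.111
z = margin / u = 1.111 / 0.61511628
z = 1.8062

1.8062


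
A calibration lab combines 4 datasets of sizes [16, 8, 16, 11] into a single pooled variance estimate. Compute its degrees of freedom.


nu = sum_i (n_i - 1)
nu = ((16 - 1) + (8 - 1) + (16 - 1) + (11 - 1))
nu = 15 + 7 + 15 + 10
nu = 47

47


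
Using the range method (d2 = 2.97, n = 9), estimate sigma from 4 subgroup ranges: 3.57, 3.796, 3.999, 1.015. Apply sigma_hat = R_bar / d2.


R_bar = (3.57 + 3.796 + 3.999 + 1.015) / 4
R_bar = 12.38 / 4 = 3.095
sigma_hat = R_bar / d2 = 3.095 / 2.97 = 1.0421

1.0421
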